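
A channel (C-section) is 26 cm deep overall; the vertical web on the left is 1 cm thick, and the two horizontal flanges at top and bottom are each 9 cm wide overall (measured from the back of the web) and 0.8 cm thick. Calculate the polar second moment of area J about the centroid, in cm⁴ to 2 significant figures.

J ≈ 3700 cm⁴

Break the section into simple shapes (no overlaps), measuring from the bottom-left corner of the bounding box.
Web: 1 × 26, A = 26 cm², y = 13 cm, Ī = 1 465 cm⁴.
Top flange (beyond web): 8 × 0.8, A = 6.4 cm², y = 25.6 cm, Ī = 0.3413 cm⁴.
Bottom flange (beyond web): 8 × 0.8, A = 6.4 cm², y = 0.4 cm, Ī = 0.3413 cm⁴.
By symmetry the centroid is at mid-height, ȳ = 13 cm.
Transfer each piece to the centroidal x-axis using Ī + A·d² with d = y − 13:
  web: d = 0 cm → contributes +1 465 cm⁴
  top flange (beyond web): d = 12.6 cm → contributes +1 016 cm⁴
  bottom flange (beyond web): d = -12.6 cm → contributes +1 016 cm⁴
Total I = 3 497 cm⁴.
For the y-axis: x̄ = 1.985 cm.
Repeating about the centroidal y-axis gives I_y = 244.1 cm⁴.
Polar second moment: J = I_x + I_y = 3 742 cm⁴.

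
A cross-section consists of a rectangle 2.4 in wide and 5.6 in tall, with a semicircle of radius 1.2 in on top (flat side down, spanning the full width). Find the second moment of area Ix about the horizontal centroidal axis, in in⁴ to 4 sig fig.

Ix ≈ 56.55 in⁴

Treat the section as a set of non-overlapping primitives; coordinates are from the bounding-box lower-left.
Rectangular body: 2.4 × 5.6, A = 13.44 in², y = 2.8 in, Ī = 35.1232 in⁴.
Semicircular cap: semicircle r = 1.2, A = 2.26195 in², y = 6.1093 in, Ī = 0.227592 in⁴.
Centroid: ȳ = ΣA·y / ΣA = 3.27672 in.
Transfer each piece to the horizontal centroidal axis using Ī + A·d² with d = y − 3.27672:
  rectangular body: d = -0.476721 in → contributes +38.1776 in⁴
  semicircular cap: d = 2.83257 in → contributes +18.3763 in⁴
Total I = 56.5539 in⁴.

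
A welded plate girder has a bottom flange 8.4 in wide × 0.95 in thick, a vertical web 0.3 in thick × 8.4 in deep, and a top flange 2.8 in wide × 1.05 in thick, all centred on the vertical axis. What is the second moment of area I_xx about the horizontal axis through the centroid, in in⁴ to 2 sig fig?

I_xx ≈ 210 in⁴

Decompose the section into non-overlapping parts with the origin at the bottom-left of its bounding rectangle.
Bottom plate: 8.4 × 0.95, A = 7.98 in², y = 0.475 in, Ī = 0.6002 in⁴.
Web plate: 0.3 × 8.4, A = 2.52 in², y = 5.15 in, Ī = 14.82 in⁴.
Top plate: 2.8 × 1.05, A = 2.94 in², y = 9.875 in, Ī = 0.2701 in⁴.
Centroid: ȳ = ΣA·y / ΣA = 3.408 in.
Transfer each piece to the horizontal axis through the centroid using Ī + A·d² with d = y − 3.408:
  bottom plate: d = -2.933 in → contributes +69.24 in⁴
  web plate: d = 1.742 in → contributes +22.47 in⁴
  top plate: d = 6.467 in → contributes +123.2 in⁴
Total I = 214.9 in⁴.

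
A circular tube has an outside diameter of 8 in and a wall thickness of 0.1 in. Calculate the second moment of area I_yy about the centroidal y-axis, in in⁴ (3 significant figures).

I_yy ≈ 19.4 in⁴

Break the section into simple shapes (no overlaps), measuring from the bottom-left corner of the bounding box.
Outer circle: ⌀8, A = 50.265 in², x = 4 in, Ī = 201.06 in⁴.
Bore (subtracted): ⌀7.8, A = 47.784 in², x = 4 in, Ī = 181.7 in⁴.
By symmetry the centroid is at mid-width, x̄ = 4 in.
All pieces are centred on the centroidal y-axis, so I = ΣĪ (holes subtracted) = 19.365 in⁴.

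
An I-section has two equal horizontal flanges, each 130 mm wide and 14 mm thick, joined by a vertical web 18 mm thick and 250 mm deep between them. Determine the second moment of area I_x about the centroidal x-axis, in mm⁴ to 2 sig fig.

I_x ≈ 8.7 × 10⁷ mm⁴

Decompose the section into non-overlapping parts with the origin at the bottom-left of its bounding rectangle.
Bottom flange: 130 × 14, A = 1 820 mm², y = 7 mm, Ī = 29 727 mm⁴.
Web: 18 × 250, A = 4 500 mm², y = 139 mm, Ī = 23 437 500 mm⁴.
Top flange: 130 × 14, A = 1 820 mm², y = 271 mm, Ī = 29 727 mm⁴.
By symmetry the centroid is at mid-height, ȳ = 139 mm.
Transfer each piece to the centroidal x-axis using Ī + A·d² with d = y − 139:
  bottom flange: d = -132 mm → contributes +31 741 407 mm⁴
  web: d = 0 mm → contributes +23 437 500 mm⁴
  top flange: d = 132 mm → contributes +31 741 407 mm⁴
Total I = 86 920 313 mm⁴.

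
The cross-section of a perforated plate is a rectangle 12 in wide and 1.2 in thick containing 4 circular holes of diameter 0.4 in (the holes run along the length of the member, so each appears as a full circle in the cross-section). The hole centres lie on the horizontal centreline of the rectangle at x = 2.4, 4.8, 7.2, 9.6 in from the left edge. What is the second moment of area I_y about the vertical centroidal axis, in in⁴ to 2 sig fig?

Break the section into simple shapes (no overlaps), measuring from the bottom-left corner of the bounding box.
Plate: 12 × 1.2, A = 14.4 in², x = 6 in, Ī = 172.8 in⁴.
Hole 1 (subtracted): ⌀0.4, A = 0.1257 in², x = 2.4 in, Ī = 0.001257 in⁴.
Hole 2 (subtracted): ⌀0.4, A = 0.1257 in², x = 4.8 in, Ī = 0.001257 in⁴.
Hole 3 (subtracted): ⌀0.4, A = 0.1257 in², x = 7.2 in, Ī = 0.001257 in⁴.
Hole 4 (subtracted): ⌀0.4, A = 0.1257 in², x = 9.6 in, Ī = 0.001257 in⁴.
By symmetry the centroid is at mid-width, x̄ = 6 in.
Transfer each piece to the vertical centroidal axis using Ī + A·d² with d = x − 6:
  plate: d = 0 in → contributes +172.8 in⁴
  hole 1: d = -3.6 in → contributes −1.63 in⁴
  hole 2: d = -1.2 in → contributes −0.1822 in⁴
  hole 3: d = 1.2 in → contributes −0.1822 in⁴
  hole 4: d = 3.6 in → contributes −1.63 in⁴
Total I = 169.2 in⁴.

I_y ≈ 170 in⁴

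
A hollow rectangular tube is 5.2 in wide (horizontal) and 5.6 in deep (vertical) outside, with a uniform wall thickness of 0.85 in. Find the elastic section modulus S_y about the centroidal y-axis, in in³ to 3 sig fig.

S_y ≈ 19.9 in³

Split into non-overlapping primitives; take the origin at the lower-left of the bounding box.
Outer rectangle: 5.2 × 5.6, A = 29.12 in², x = 2.6 in, Ī = 65.617 in⁴.
Inner void (subtracted): 3.5 × 3.9, A = 13.65 in², x = 2.6 in, Ī = 13.934 in⁴.
By symmetry the centroid is at mid-width, x̄ = 2.6 in.
All pieces are centred on the centroidal y-axis, so I = ΣĪ (holes subtracted) = 51.683 in⁴.
Extreme fibre distance c = 2.6 in; S = I/c = 19.878 in³.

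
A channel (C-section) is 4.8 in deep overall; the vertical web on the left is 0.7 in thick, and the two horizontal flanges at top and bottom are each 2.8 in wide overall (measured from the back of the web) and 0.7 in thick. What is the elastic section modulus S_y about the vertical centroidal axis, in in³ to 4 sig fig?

Treat the section as a set of non-overlapping primitives; coordinates are from the bounding-box lower-left.
Web: 0.7 × 4.8, A = 3.36 in², x = 0.35 in, Ī = 0.1372 in⁴.
Top flange (beyond web): 2.1 × 0.7, A = 1.47 in², x = 1.75 in, Ī = 0.540225 in⁴.
Bottom flange (beyond web): 2.1 × 0.7, A = 1.47 in², x = 1.75 in, Ī = 0.540225 in⁴.
Centroid: x̄ = ΣA·x / ΣA = 1.00333 in.
Transfer each piece to the vertical centroidal axis using Ī + A·d² with d = x − 1.00333:
  web: d = -0.653333 in → contributes +1.5714 in⁴
  top flange (beyond web): d = 0.746667 in → contributes +1.35977 in⁴
  bottom flange (beyond web): d = 0.746667 in → contributes +1.35977 in⁴
Total I = 4.29093 in⁴.
Extreme fibre distance c = 1.79667 in; S = I/c = 2.38827 in³.

S_y ≈ 2.388 in³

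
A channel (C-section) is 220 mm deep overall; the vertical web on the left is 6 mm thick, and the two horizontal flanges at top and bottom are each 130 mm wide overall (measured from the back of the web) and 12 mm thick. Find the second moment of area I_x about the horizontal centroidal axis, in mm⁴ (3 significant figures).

Split into non-overlapping primitives; take the origin at the lower-left of the bounding box.
Web: 6 × 220, A = 1 320 mm², y = 110 mm, Ī = 5 324 000 mm⁴.
Top flange (beyond web): 124 × 12, A = 1 488 mm², y = 214 mm, Ī = 17 856 mm⁴.
Bottom flange (beyond web): 124 × 12, A = 1 488 mm², y = 6 mm, Ī = 17 856 mm⁴.
By symmetry the centroid is at mid-height, ȳ = 110 mm.
Transfer each piece to the horizontal centroidal axis using Ī + A·d² with d = y − 110:
  web: d = 0 mm → contributes +5 324 000 mm⁴
  top flange (beyond web): d = 104 mm → contributes +16 112 064 mm⁴
  bottom flange (beyond web): d = -104 mm → contributes +16 112 064 mm⁴
Total I = 37 548 128 mm⁴.

I_x ≈ 3.75 × 10⁷ mm⁴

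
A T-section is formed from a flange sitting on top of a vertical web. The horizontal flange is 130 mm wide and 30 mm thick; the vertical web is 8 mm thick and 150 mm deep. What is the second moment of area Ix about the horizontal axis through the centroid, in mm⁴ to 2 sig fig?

Split into non-overlapping primitives; take the origin at the lower-left of the bounding box.
Flange: 130 × 30, A = 3 900 mm², y = 165 mm, Ī = 292 500 mm⁴.
Web: 8 × 150, A = 1 200 mm², y = 75 mm, Ī = 2 250 000 mm⁴.
Centroid: ȳ = ΣA·y / ΣA = 143.8 mm.
Transfer each piece to the horizontal axis through the centroid using Ī + A·d² with d = y − 143.8:
  flange: d = 21.18 mm → contributes +2 041 427 mm⁴
  web: d = -68.82 mm → contributes +7 934 014 mm⁴
Total I = 9 975 441 mm⁴.

Ix ≈ 1.0 × 10⁷ mm⁴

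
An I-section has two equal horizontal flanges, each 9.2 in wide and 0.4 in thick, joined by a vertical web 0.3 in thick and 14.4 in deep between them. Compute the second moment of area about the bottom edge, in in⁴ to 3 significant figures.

I_base ≈ 1150 in⁴

Split into non-overlapping primitives; take the origin at the lower-left of the bounding box.
Bottom flange: 9.2 × 0.4, A = 3.68 in², y = 0.2 in, Ī = 0.049067 in⁴.
Web: 0.3 × 14.4, A = 4.32 in², y = 7.6 in, Ī = 74.65 in⁴.
Top flange: 9.2 × 0.4, A = 3.68 in², y = 15 in, Ī = 0.049067 in⁴.
Transfer each piece to the base of the section using Ī + A·d² with d = y − 0:
  bottom flange: d = 0.2 in → contributes +0.19627 in⁴
  web: d = 7.6 in → contributes +324.17 in⁴
  top flange: d = 15 in → contributes +828.05 in⁴
Total I = 1152.4 in⁴.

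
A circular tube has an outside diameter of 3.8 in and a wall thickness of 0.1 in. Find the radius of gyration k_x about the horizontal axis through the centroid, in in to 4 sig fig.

Treat the section as a set of non-overlapping primitives; coordinates are from the bounding-box lower-left.
Outer circle: ⌀3.8, A = 11.3411 in², y = 1.9 in, Ī = 10.2354 in⁴.
Bore (subtracted): ⌀3.6, A = 10.1788 in², y = 1.9 in, Ī = 8.2448 in⁴.
By symmetry the centroid is at mid-height, ȳ = 1.9 in.
All pieces are centred on the horizontal axis through the centroid, so I = ΣĪ (holes subtracted) = 1.99059 in⁴.
Radius of gyration: k = √(I/A) = √(1.99059 / 1.16239) = 1.30863 in.

k_x ≈ 1.309 in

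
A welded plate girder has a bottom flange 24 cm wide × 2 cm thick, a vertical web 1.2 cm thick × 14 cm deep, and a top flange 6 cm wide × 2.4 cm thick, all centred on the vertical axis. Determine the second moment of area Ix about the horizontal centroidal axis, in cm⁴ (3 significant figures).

Ix ≈ 3440 cm⁴

Split into non-overlapping primitives; take the origin at the lower-left of the bounding box.
Bottom plate: 24 × 2, A = 48 cm², y = 1 cm, Ī = 16 cm⁴.
Web plate: 1.2 × 14, A = 16.8 cm², y = 9 cm, Ī = 274.4 cm⁴.
Top plate: 6 × 2.4, A = 14.4 cm², y = 17.2 cm, Ī = 6.912 cm⁴.
Centroid: ȳ = ΣA·y / ΣA = 5.6424 cm.
Transfer each piece to the horizontal centroidal axis using Ī + A·d² with d = y − 5.6424:
  bottom plate: d = -4.6424 cm → contributes +1050.5 cm⁴
  web plate: d = 3.3576 cm → contributes +463.79 cm⁴
  top plate: d = 11.558 cm → contributes +1930.4 cm⁴
Total I = 3444.7 cm⁴.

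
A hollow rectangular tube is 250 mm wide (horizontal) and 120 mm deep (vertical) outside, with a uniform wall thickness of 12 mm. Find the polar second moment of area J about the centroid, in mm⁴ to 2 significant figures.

Treat the section as a set of non-overlapping primitives; coordinates are from the bounding-box lower-left.
Outer rectangle: 250 × 120, A = 30 000 mm², y = 60 mm, Ī = 36 000 000 mm⁴.
Inner void (subtracted): 226 × 96, A = 21 696 mm², y = 60 mm, Ī = 16 662 528 mm⁴.
By symmetry the centroid is at mid-height, ȳ = 60 mm.
All pieces are centred on the centroidal x-axis, so I = ΣĪ (holes subtracted) = 19 337 472 mm⁴.
Repeating about the centroidal y-axis gives I_y = 63 904 592 mm⁴.
Polar second moment: J = I_x + I_y = 83 242 064 mm⁴.

J ≈ 8.3 × 10⁷ mm⁴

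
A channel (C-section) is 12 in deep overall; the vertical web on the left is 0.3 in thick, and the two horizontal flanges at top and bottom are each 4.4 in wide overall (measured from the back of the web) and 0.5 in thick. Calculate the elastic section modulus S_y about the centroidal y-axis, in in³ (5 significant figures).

S_y ≈ 4.8880 in³

Decompose the section into non-overlapping parts with the origin at the bottom-left of its bounding rectangle.
Web: 0.3 × 12, A = 3.6 in², x = 0.15 in, Ī = 0.027 in⁴.
Top flange (beyond web): 4.1 × 0.5, A = 2.05 in², x = 2.35 in, Ī = 2.871708 in⁴.
Bottom flange (beyond web): 4.1 × 0.5, A = 2.05 in², x = 2.35 in, Ī = 2.871708 in⁴.
Centroid: x̄ = ΣA·x / ΣA = 1.321429 in.
Transfer each piece to the centroidal y-axis using Ī + A·d² with d = x − 1.321429:
  web: d = -1.171429 in → contributes +4.967082 in⁴
  top flange (beyond web): d = 1.028571 in → contributes +5.040525 in⁴
  bottom flange (beyond web): d = 1.028571 in → contributes +5.040525 in⁴
Total I = 15.04813 in⁴.
Extreme fibre distance c = 3.078571 in; S = I/c = 4.888024 in³.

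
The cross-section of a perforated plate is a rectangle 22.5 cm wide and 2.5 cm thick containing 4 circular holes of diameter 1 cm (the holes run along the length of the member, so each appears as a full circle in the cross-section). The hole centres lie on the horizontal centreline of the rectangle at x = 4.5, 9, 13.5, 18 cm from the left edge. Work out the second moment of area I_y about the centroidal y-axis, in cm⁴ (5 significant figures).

Split into non-overlapping primitives; take the origin at the lower-left of the bounding box.
Plate: 22.5 × 2.5, A = 56.25 cm², x = 11.25 cm, Ī = 2373.047 cm⁴.
Hole 1 (subtracted): ⌀1, A = 0.7853982 cm², x = 4.5 cm, Ī = 0.04908739 cm⁴.
Hole 2 (subtracted): ⌀1, A = 0.7853982 cm², x = 9 cm, Ī = 0.04908739 cm⁴.
Hole 3 (subtracted): ⌀1, A = 0.7853982 cm², x = 13.5 cm, Ī = 0.04908739 cm⁴.
Hole 4 (subtracted): ⌀1, A = 0.7853982 cm², x = 18 cm, Ī = 0.04908739 cm⁴.
By symmetry the centroid is at mid-width, x̄ = 11.25 cm.
Transfer each piece to the centroidal y-axis using Ī + A·d² with d = x − 11.25:
  plate: d = 0 cm → contributes +2373.047 cm⁴
  hole 1: d = -6.75 cm → contributes −35.83379 cm⁴
  hole 2: d = -2.25 cm → contributes −4.025166 cm⁴
  hole 3: d = 2.25 cm → contributes −4.025166 cm⁴
  hole 4: d = 6.75 cm → contributes −35.83379 cm⁴
Total I = 2293.329 cm⁴.

I_y ≈ 2293.3 cm⁴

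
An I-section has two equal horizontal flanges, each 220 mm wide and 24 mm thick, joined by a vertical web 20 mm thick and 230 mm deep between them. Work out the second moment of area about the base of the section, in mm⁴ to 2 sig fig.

I_base ≈ 4.8 × 10⁸ mm⁴

Treat the section as a set of non-overlapping primitives; coordinates are from the bounding-box lower-left.
Bottom flange: 220 × 24, A = 5 280 mm², y = 12 mm, Ī = 253 440 mm⁴.
Web: 20 × 230, A = 4 600 mm², y = 139 mm, Ī = 20 278 333 mm⁴.
Top flange: 220 × 24, A = 5 280 mm², y = 266 mm, Ī = 253 440 mm⁴.
Transfer each piece to the bottom edge using Ī + A·d² with d = y − 0:
  bottom flange: d = 12 mm → contributes +1 013 760 mm⁴
  web: d = 139 mm → contributes +109 154 933 mm⁴
  top flange: d = 266 mm → contributes +373 845 120 mm⁴
Total I = 484 013 813 mm⁴.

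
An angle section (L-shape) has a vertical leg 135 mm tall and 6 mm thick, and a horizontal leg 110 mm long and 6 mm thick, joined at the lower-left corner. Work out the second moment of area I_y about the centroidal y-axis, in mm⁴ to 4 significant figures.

I_y ≈ 1.631 × 10⁶ mm⁴

Treat the section as a set of non-overlapping primitives; coordinates are from the bounding-box lower-left.
Vertical leg: 6 × 135, A = 810 mm², x = 3 mm, Ī = 2 430 mm⁴.
Horizontal leg (remainder): 104 × 6, A = 624 mm², x = 58 mm, Ī = 562 432 mm⁴.
Centroid: x̄ = ΣA·x / ΣA = 26.9331 mm.
Transfer each piece to the centroidal y-axis using Ī + A·d² with d = x − 26.9331:
  vertical leg: d = -23.9331 mm → contributes +466 391 mm⁴
  horizontal leg (remainder): d = 31.0669 mm → contributes +1 164 689 mm⁴
Total I = 1 631 080 mm⁴.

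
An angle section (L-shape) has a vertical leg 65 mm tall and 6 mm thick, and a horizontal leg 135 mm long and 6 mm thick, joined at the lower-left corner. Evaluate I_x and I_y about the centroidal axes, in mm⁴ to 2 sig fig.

I_x ≈ 3.7 × 10⁵ mm⁴, I_y ≈ 2.3 × 10⁶ mm⁴

Treat the section as a set of non-overlapping primitives; coordinates are from the bounding-box lower-left.
Vertical leg: 6 × 65, A = 390 mm², y = 32.5 mm, Ī = 137 313 mm⁴.
Horizontal leg (remainder): 129 × 6, A = 774 mm², y = 3 mm, Ī = 2 322 mm⁴.
Centroid: ȳ = ΣA·y / ΣA = 12.88 mm.
Transfer each piece to the centroidal x-axis using Ī + A·d² with d = y − 12.88:
  vertical leg: d = 19.62 mm → contributes +287 379 mm⁴
  horizontal leg (remainder): d = -9.884 mm → contributes +77 937 mm⁴
Total I = 365 316 mm⁴.
For the y-axis: x̄ = 47.88 mm.
Repeating about the centroidal y-axis gives I_y = 2 256 086 mm⁴.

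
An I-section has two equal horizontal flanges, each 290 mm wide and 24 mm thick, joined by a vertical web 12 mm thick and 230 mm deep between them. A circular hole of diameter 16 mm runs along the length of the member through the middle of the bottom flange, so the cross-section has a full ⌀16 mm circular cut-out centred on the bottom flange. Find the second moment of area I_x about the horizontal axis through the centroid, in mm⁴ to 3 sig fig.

Treat the section as a set of non-overlapping primitives; coordinates are from the bounding-box lower-left.
Bottom flange: 290 × 24, A = 6 960 mm², y = 12 mm, Ī = 334 080 mm⁴.
Web: 12 × 230, A = 2 760 mm², y = 139 mm, Ī = 12 167 000 mm⁴.
Top flange: 290 × 24, A = 6 960 mm², y = 266 mm, Ī = 334 080 mm⁴.
Hole (subtracted): ⌀16, A = 201.06 mm², y = 12 mm, Ī = 3 217 mm⁴.
Centroid: ȳ = ΣA·y / ΣA = 140.55 mm.
Transfer each piece to the horizontal axis through the centroid using Ī + A·d² with d = y − 140.55:
  bottom flange: d = -128.55 mm → contributes +115 347 980 mm⁴
  web: d = -1.5495 mm → contributes +12 173 627 mm⁴
  top flange: d = 125.45 mm → contributes +109 869 283 mm⁴
  hole: d = -128.55 mm → contributes −3 325 762 mm⁴
Total I = 234 065 128 mm⁴.

I_x ≈ 2.34 × 10⁸ mm⁴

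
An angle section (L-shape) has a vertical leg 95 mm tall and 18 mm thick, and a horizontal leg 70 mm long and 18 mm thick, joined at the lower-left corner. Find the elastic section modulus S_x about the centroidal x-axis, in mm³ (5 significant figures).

Break the section into simple shapes (no overlaps), measuring from the bottom-left corner of the bounding box.
Vertical leg: 18 × 95, A = 1 710 mm², y = 47.5 mm, Ī = 1 286 063 mm⁴.
Horizontal leg (remainder): 52 × 18, A = 936 mm², y = 9 mm, Ī = 25 272 mm⁴.
Centroid: ȳ = ΣA·y / ΣA = 33.88095 mm.
Transfer each piece to the centroidal x-axis using Ī + A·d² with d = y − 33.88095:
  vertical leg: d = 13.61905 mm → contributes +1 603 231 mm⁴
  horizontal leg (remainder): d = -24.88095 mm → contributes +604713.8 mm⁴
Total I = 2 207 945 mm⁴.
Extreme fibre distance c = 61.11905 mm; S = I/c = 36125.31 mm³.

S_x ≈ 3.6125 × 10⁴ mm³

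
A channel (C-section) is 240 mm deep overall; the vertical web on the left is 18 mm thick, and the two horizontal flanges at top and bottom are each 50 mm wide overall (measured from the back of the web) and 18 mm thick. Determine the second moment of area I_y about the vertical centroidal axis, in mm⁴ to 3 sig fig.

I_y ≈ 7.83 × 10⁵ mm⁴

Split into non-overlapping primitives; take the origin at the lower-left of the bounding box.
Web: 18 × 240, A = 4 320 mm², x = 9 mm, Ī = 116 640 mm⁴.
Top flange (beyond web): 32 × 18, A = 576 mm², x = 34 mm, Ī = 49 152 mm⁴.
Bottom flange (beyond web): 32 × 18, A = 576 mm², x = 34 mm, Ī = 49 152 mm⁴.
Centroid: x̄ = ΣA·x / ΣA = 14.263 mm.
Transfer each piece to the vertical centroidal axis using Ī + A·d² with d = x − 14.263:
  web: d = -5.2632 mm → contributes +236 308 mm⁴
  top flange (beyond web): d = 19.737 mm → contributes +273 529 mm⁴
  bottom flange (beyond web): d = 19.737 mm → contributes +273 529 mm⁴
Total I = 783 365 mm⁴.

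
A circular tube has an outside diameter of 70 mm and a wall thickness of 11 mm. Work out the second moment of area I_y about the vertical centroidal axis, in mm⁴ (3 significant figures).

I_y ≈ 9.18 × 10⁵ mm⁴

Treat the section as a set of non-overlapping primitives; coordinates are from the bounding-box lower-left.
Outer circle: ⌀70, A = 3848.5 mm², x = 35 mm, Ī = 1 178 588 mm⁴.
Bore (subtracted): ⌀48, A = 1809.6 mm², x = 35 mm, Ī = 260 576 mm⁴.
By symmetry the centroid is at mid-width, x̄ = 35 mm.
All pieces are centred on the vertical centroidal axis, so I = ΣĪ (holes subtracted) = 918 012 mm⁴.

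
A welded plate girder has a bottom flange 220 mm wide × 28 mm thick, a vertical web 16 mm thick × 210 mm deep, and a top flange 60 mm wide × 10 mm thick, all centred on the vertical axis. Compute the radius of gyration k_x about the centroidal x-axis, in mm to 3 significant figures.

Split into non-overlapping primitives; take the origin at the lower-left of the bounding box.
Bottom plate: 220 × 28, A = 6 160 mm², y = 14 mm, Ī = 402 453 mm⁴.
Web plate: 16 × 210, A = 3 360 mm², y = 133 mm, Ī = 12 348 000 mm⁴.
Top plate: 60 × 10, A = 600 mm², y = 243 mm, Ī = 5 000 mm⁴.
Centroid: ȳ = ΣA·y / ΣA = 67.087 mm.
Transfer each piece to the centroidal x-axis using Ī + A·d² with d = y − 67.087:
  bottom plate: d = -53.087 mm → contributes +17 762 719 mm⁴
  web plate: d = 65.913 mm → contributes +26 945 618 mm⁴
  top plate: d = 175.91 mm → contributes +18 572 239 mm⁴
Total I = 63 280 577 mm⁴.
Radius of gyration: k = √(I/A) = √(63 280 577 / 10 120) = 79.076 mm.

k_x ≈ 79.1 mm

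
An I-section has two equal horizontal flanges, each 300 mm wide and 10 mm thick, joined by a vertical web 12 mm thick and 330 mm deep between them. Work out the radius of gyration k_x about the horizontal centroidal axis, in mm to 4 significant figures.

Split into non-overlapping primitives; take the origin at the lower-left of the bounding box.
Bottom flange: 300 × 10, A = 3 000 mm², y = 5 mm, Ī = 25 000 mm⁴.
Web: 12 × 330, A = 3 960 mm², y = 175 mm, Ī = 35 937 000 mm⁴.
Top flange: 300 × 10, A = 3 000 mm², y = 345 mm, Ī = 25 000 mm⁴.
By symmetry the centroid is at mid-height, ȳ = 175 mm.
Transfer each piece to the horizontal centroidal axis using Ī + A·d² with d = y − 175:
  bottom flange: d = -170 mm → contributes +86 725 000 mm⁴
  web: d = 0 mm → contributes +35 937 000 mm⁴
  top flange: d = 170 mm → contributes +86 725 000 mm⁴
Total I = 209 387 000 mm⁴.
Radius of gyration: k = √(I/A) = √(209 387 000 / 9 960) = 144.992 mm.

k_x ≈ 145.0 mm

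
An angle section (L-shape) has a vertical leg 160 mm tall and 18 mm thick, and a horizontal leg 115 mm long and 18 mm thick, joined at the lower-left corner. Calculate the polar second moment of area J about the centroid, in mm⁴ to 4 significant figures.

Split into non-overlapping primitives; take the origin at the lower-left of the bounding box.
Vertical leg: 18 × 160, A = 2 880 mm², y = 80 mm, Ī = 6 144 000 mm⁴.
Horizontal leg (remainder): 97 × 18, A = 1 746 mm², y = 9 mm, Ī = 47 142 mm⁴.
Centroid: ȳ = ΣA·y / ΣA = 53.2023 mm.
Transfer each piece to the centroidal x-axis using Ī + A·d² with d = y − 53.2023:
  vertical leg: d = 26.7977 mm → contributes +8 212 171 mm⁴
  horizontal leg (remainder): d = -44.2023 mm → contributes +3 458 558 mm⁴
Total I = 11 670 729 mm⁴.
For the y-axis: x̄ = 30.7023 mm.
Repeating about the centroidal y-axis gives I_y = 5 040 676 mm⁴.
Polar second moment: J = I_x + I_y = 16 711 405 mm⁴.

J ≈ 1.671 × 10⁷ mm⁴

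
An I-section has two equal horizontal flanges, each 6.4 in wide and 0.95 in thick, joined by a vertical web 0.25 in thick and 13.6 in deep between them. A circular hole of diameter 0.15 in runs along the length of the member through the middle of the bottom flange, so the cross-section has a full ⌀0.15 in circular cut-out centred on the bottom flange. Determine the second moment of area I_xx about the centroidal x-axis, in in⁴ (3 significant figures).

I_xx ≈ 696 in⁴

Split into non-overlapping primitives; take the origin at the lower-left of the bounding box.
Bottom flange: 6.4 × 0.95, A = 6.08 in², y = 0.475 in, Ī = 0.45727 in⁴.
Web: 0.25 × 13.6, A = 3.4 in², y = 7.75 in, Ī = 52.405 in⁴.
Top flange: 6.4 × 0.95, A = 6.08 in², y = 15.025 in, Ī = 0.45727 in⁴.
Hole (subtracted): ⌀0.15, A = 0.017671 in², y = 0.475 in, Ī = 0.00002485 in⁴.
Centroid: ȳ = ΣA·y / ΣA = 7.7583 in.
Transfer each piece to the centroidal x-axis using Ī + A·d² with d = y − 7.7583:
  bottom flange: d = -7.2833 in → contributes +322.98 in⁴
  web: d = -0.0082716 in → contributes +52.406 in⁴
  top flange: d = 7.2667 in → contributes +321.51 in⁴
  hole: d = -7.2833 in → contributes −0.93743 in⁴
Total I = 695.96 in⁴.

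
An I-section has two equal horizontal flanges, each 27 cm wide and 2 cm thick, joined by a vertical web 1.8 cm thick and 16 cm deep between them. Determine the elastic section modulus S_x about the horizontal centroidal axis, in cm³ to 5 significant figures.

Split into non-overlapping primitives; take the origin at the lower-left of the bounding box.
Bottom flange: 27 × 2, A = 54 cm², y = 1 cm, Ī = 18 cm⁴.
Web: 1.8 × 16, A = 28.8 cm², y = 10 cm, Ī = 614.4 cm⁴.
Top flange: 27 × 2, A = 54 cm², y = 19 cm, Ī = 18 cm⁴.
By symmetry the centroid is at mid-height, ȳ = 10 cm.
Transfer each piece to the horizontal centroidal axis using Ī + A·d² with d = y − 10:
  bottom flange: d = -9 cm → contributes +4 392 cm⁴
  web: d = 0 cm → contributes +614.4 cm⁴
  top flange: d = 9 cm → contributes +4 392 cm⁴
Total I = 9398.4 cm⁴.
Extreme fibre distance c = 10 cm; S = I/c = 939.84 cm³.

S_x ≈ 939.84 cm³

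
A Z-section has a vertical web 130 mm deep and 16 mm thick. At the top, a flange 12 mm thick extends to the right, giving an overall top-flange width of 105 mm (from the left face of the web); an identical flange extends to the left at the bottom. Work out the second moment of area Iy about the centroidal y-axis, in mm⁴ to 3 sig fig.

Iy ≈ 7.34 × 10⁶ mm⁴

Treat the section as a set of non-overlapping primitives; coordinates are from the bounding-box lower-left.
Web: 16 × 130, A = 2 080 mm², x = 97 mm, Ī = 44 373 mm⁴.
Top flange (beyond web): 89 × 12, A = 1 068 mm², x = 149.5 mm, Ī = 704 969 mm⁴.
Bottom flange (beyond web): 89 × 12, A = 1 068 mm², x = 44.5 mm, Ī = 704 969 mm⁴.
Centroid: x̄ = ΣA·x / ΣA = 97 mm.
Transfer each piece to the centroidal y-axis using Ī + A·d² with d = x − 97:
  web: d = 0 mm → contributes +44 373 mm⁴
  top flange (beyond web): d = 52.5 mm → contributes +3 648 644 mm⁴
  bottom flange (beyond web): d = -52.5 mm → contributes +3 648 644 mm⁴
Total I = 7 341 661 mm⁴.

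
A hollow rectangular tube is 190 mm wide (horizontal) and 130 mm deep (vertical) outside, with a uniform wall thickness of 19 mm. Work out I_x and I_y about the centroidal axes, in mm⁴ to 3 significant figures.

I_x ≈ 2.49 × 10⁷ mm⁴, I_y ≈ 4.74 × 10⁷ mm⁴

Treat the section as a set of non-overlapping primitives; coordinates are from the bounding-box lower-left.
Outer rectangle: 190 × 130, A = 24 700 mm², y = 65 mm, Ī = 34 785 833 mm⁴.
Inner void (subtracted): 152 × 92, A = 13 984 mm², y = 65 mm, Ī = 9 863 381 mm⁴.
By symmetry the centroid is at mid-height, ȳ = 65 mm.
All pieces are centred on the centroidal x-axis, so I = ΣĪ (holes subtracted) = 24 922 452 mm⁴.
Repeating about the centroidal y-axis gives I_y = 47 381 972 mm⁴.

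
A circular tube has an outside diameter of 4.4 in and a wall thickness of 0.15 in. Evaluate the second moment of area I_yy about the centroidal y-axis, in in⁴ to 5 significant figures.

I_yy ≈ 4.5275 in⁴

Decompose the section into non-overlapping parts with the origin at the bottom-left of its bounding rectangle.
Outer circle: ⌀4.4, A = 15.20531 in², x = 2.2 in, Ī = 18.39842 in⁴.
Bore (subtracted): ⌀4.1, A = 13.20254 in², x = 2.2 in, Ī = 13.87092 in⁴.
By symmetry the centroid is at mid-width, x̄ = 2.2 in.
All pieces are centred on the centroidal y-axis, so I = ΣĪ (holes subtracted) = 4.527501 in⁴.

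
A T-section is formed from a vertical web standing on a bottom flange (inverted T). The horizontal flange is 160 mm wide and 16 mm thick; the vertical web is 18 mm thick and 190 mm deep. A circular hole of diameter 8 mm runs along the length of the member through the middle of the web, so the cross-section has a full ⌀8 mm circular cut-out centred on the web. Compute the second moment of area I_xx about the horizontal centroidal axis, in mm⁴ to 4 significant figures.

I_xx ≈ 2.578 × 10⁷ mm⁴

Break the section into simple shapes (no overlaps), measuring from the bottom-left corner of the bounding box.
Flange: 160 × 16, A = 2 560 mm², y = 8 mm, Ī = 54613.3 mm⁴.
Web: 18 × 190, A = 3 420 mm², y = 111 mm, Ī = 10 288 500 mm⁴.
Hole (subtracted): ⌀8, A = 50.2655 mm², y = 111 mm, Ī = 201.062 mm⁴.
Centroid: ȳ = ΣA·y / ΣA = 66.5326 mm.
Transfer each piece to the horizontal centroidal axis using Ī + A·d² with d = y − 66.5326:
  flange: d = -58.5326 mm → contributes +8 825 334 mm⁴
  web: d = 44.4674 mm → contributes +17 051 042 mm⁴
  hole: d = 44.4674 mm → contributes −99593.6 mm⁴
Total I = 25 776 783 mm⁴.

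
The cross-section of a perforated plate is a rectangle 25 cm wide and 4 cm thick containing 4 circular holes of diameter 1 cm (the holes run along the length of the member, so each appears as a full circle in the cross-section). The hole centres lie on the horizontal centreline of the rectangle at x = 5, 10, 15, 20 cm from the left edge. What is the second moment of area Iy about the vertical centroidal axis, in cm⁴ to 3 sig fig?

Iy ≈ 5110 cm⁴

Decompose the section into non-overlapping parts with the origin at the bottom-left of its bounding rectangle.
Plate: 25 × 4, A = 100 cm², x = 12.5 cm, Ī = 5208.3 cm⁴.
Hole 1 (subtracted): ⌀1, A = 0.7854 cm², x = 5 cm, Ī = 0.049087 cm⁴.
Hole 2 (subtracted): ⌀1, A = 0.7854 cm², x = 10 cm, Ī = 0.049087 cm⁴.
Hole 3 (subtracted): ⌀1, A = 0.7854 cm², x = 15 cm, Ī = 0.049087 cm⁴.
Hole 4 (subtracted): ⌀1, A = 0.7854 cm², x = 20 cm, Ī = 0.049087 cm⁴.
By symmetry the centroid is at mid-width, x̄ = 12.5 cm.
Transfer each piece to the vertical centroidal axis using Ī + A·d² with d = x − 12.5:
  plate: d = 0 cm → contributes +5208.3 cm⁴
  hole 1: d = -7.5 cm → contributes −44.228 cm⁴
  hole 2: d = -2.5 cm → contributes −4.9578 cm⁴
  hole 3: d = 2.5 cm → contributes −4.9578 cm⁴
  hole 4: d = 7.5 cm → contributes −44.228 cm⁴
Total I = 5 110 cm⁴.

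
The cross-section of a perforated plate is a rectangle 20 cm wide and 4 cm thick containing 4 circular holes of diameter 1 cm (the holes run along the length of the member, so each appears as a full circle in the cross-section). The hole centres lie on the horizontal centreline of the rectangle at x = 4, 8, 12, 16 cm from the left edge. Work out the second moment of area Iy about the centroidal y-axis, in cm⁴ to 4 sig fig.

Iy ≈ 2604 cm⁴

Decompose the section into non-overlapping parts with the origin at the bottom-left of its bounding rectangle.
Plate: 20 × 4, A = 80 cm², x = 10 cm, Ī = 2666.67 cm⁴.
Hole 1 (subtracted): ⌀1, A = 0.785398 cm², x = 4 cm, Ī = 0.0490874 cm⁴.
Hole 2 (subtracted): ⌀1, A = 0.785398 cm², x = 8 cm, Ī = 0.0490874 cm⁴.
Hole 3 (subtracted): ⌀1, A = 0.785398 cm², x = 12 cm, Ī = 0.0490874 cm⁴.
Hole 4 (subtracted): ⌀1, A = 0.785398 cm², x = 16 cm, Ī = 0.0490874 cm⁴.
By symmetry the centroid is at mid-width, x̄ = 10 cm.
Transfer each piece to the centroidal y-axis using Ī + A·d² with d = x − 10:
  plate: d = 0 cm → contributes +2666.67 cm⁴
  hole 1: d = -6 cm → contributes −28.3234 cm⁴
  hole 2: d = -2 cm → contributes −3.19068 cm⁴
  hole 3: d = 2 cm → contributes −3.19068 cm⁴
  hole 4: d = 6 cm → contributes −28.3234 cm⁴
Total I = 2603.64 cm⁴.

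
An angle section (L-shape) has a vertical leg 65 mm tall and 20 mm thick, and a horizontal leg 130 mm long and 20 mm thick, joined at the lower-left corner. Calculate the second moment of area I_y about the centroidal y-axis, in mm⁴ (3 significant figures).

I_y ≈ 5.71 × 10⁶ mm⁴

Treat the section as a set of non-overlapping primitives; coordinates are from the bounding-box lower-left.
Vertical leg: 20 × 65, A = 1 300 mm², x = 10 mm, Ī = 43 333 mm⁴.
Horizontal leg (remainder): 110 × 20, A = 2 200 mm², x = 75 mm, Ī = 2 218 333 mm⁴.
Centroid: x̄ = ΣA·x / ΣA = 50.857 mm.
Transfer each piece to the centroidal y-axis using Ī + A·d² with d = x − 50.857:
  vertical leg: d = -40.857 mm → contributes +2 213 431 mm⁴
  horizontal leg (remainder): d = 24.143 mm → contributes +3 500 664 mm⁴
Total I = 5 714 095 mm⁴.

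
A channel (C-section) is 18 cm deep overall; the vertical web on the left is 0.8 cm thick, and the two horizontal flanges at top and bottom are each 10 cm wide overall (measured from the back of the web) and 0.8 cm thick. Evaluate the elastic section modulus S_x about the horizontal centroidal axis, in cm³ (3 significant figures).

S_x ≈ 164 cm³

Treat the section as a set of non-overlapping primitives; coordinates are from the bounding-box lower-left.
Web: 0.8 × 18, A = 14.4 cm², y = 9 cm, Ī = 388.8 cm⁴.
Top flange (beyond web): 9.2 × 0.8, A = 7.36 cm², y = 17.6 cm, Ī = 0.39253 cm⁴.
Bottom flange (beyond web): 9.2 × 0.8, A = 7.36 cm², y = 0.4 cm, Ī = 0.39253 cm⁴.
By symmetry the centroid is at mid-height, ȳ = 9 cm.
Transfer each piece to the horizontal centroidal axis using Ī + A·d² with d = y − 9:
  web: d = 0 cm → contributes +388.8 cm⁴
  top flange (beyond web): d = 8.6 cm → contributes +544.74 cm⁴
  bottom flange (beyond web): d = -8.6 cm → contributes +544.74 cm⁴
Total I = 1478.3 cm⁴.
Extreme fibre distance c = 9 cm; S = I/c = 164.25 cm³.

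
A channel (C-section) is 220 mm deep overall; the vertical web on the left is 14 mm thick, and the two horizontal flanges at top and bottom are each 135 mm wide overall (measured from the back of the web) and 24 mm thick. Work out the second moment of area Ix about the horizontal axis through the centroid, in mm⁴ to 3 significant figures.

Ix ≈ 6.85 × 10⁷ mm⁴

Treat the section as a set of non-overlapping primitives; coordinates are from the bounding-box lower-left.
Web: 14 × 220, A = 3 080 mm², y = 110 mm, Ī = 12 422 667 mm⁴.
Top flange (beyond web): 121 × 24, A = 2 904 mm², y = 208 mm, Ī = 139 392 mm⁴.
Bottom flange (beyond web): 121 × 24, A = 2 904 mm², y = 12 mm, Ī = 139 392 mm⁴.
By symmetry the centroid is at mid-height, ȳ = 110 mm.
Transfer each piece to the horizontal axis through the centroid using Ī + A·d² with d = y − 110:
  web: d = 0 mm → contributes +12 422 667 mm⁴
  top flange (beyond web): d = 98 mm → contributes +28 029 408 mm⁴
  bottom flange (beyond web): d = -98 mm → contributes +28 029 408 mm⁴
Total I = 68 481 483 mm⁴.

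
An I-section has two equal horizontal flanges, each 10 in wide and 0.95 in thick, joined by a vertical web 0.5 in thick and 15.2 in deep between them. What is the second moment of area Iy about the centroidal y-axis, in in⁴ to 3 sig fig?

Split into non-overlapping primitives; take the origin at the lower-left of the bounding box.
Bottom flange: 10 × 0.95, A = 9.5 in², x = 5 in, Ī = 79.167 in⁴.
Web: 0.5 × 15.2, A = 7.6 in², x = 5 in, Ī = 0.15833 in⁴.
Top flange: 10 × 0.95, A = 9.5 in², x = 5 in, Ī = 79.167 in⁴.
By symmetry the centroid is at mid-width, x̄ = 5 in.
All pieces are centred on the centroidal y-axis, so I = ΣĪ = 158.49 in⁴.

Iy ≈ 158 in⁴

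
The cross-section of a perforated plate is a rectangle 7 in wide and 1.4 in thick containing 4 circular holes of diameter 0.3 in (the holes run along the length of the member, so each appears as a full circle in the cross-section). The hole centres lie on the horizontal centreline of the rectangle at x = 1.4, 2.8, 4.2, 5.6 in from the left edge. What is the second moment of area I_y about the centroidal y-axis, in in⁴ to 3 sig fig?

I_y ≈ 39.3 in⁴

Break the section into simple shapes (no overlaps), measuring from the bottom-left corner of the bounding box.
Plate: 7 × 1.4, A = 9.8 in², x = 3.5 in, Ī = 40.017 in⁴.
Hole 1 (subtracted): ⌀0.3, A = 0.070686 in², x = 1.4 in, Ī = 0.00039761 in⁴.
Hole 2 (subtracted): ⌀0.3, A = 0.070686 in², x = 2.8 in, Ī = 0.00039761 in⁴.
Hole 3 (subtracted): ⌀0.3, A = 0.070686 in², x = 4.2 in, Ī = 0.00039761 in⁴.
Hole 4 (subtracted): ⌀0.3, A = 0.070686 in², x = 5.6 in, Ī = 0.00039761 in⁴.
By symmetry the centroid is at mid-width, x̄ = 3.5 in.
Transfer each piece to the centroidal y-axis using Ī + A·d² with d = x − 3.5:
  plate: d = 0 in → contributes +40.017 in⁴
  hole 1: d = -2.1 in → contributes −0.31212 in⁴
  hole 2: d = -0.7 in → contributes −0.035034 in⁴
  hole 3: d = 0.7 in → contributes −0.035034 in⁴
  hole 4: d = 2.1 in → contributes −0.31212 in⁴
Total I = 39.322 in⁴.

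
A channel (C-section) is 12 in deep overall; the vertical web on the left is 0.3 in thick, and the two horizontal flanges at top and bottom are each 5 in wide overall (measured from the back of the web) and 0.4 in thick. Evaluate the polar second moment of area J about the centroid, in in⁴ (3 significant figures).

Break the section into simple shapes (no overlaps), measuring from the bottom-left corner of the bounding box.
Web: 0.3 × 12, A = 3.6 in², y = 6 in, Ī = 43.2 in⁴.
Top flange (beyond web): 4.7 × 0.4, A = 1.88 in², y = 11.8 in, Ī = 0.025067 in⁴.
Bottom flange (beyond web): 4.7 × 0.4, A = 1.88 in², y = 0.2 in, Ī = 0.025067 in⁴.
By symmetry the centroid is at mid-height, ȳ = 6 in.
Transfer each piece to the centroidal x-axis using Ī + A·d² with d = y − 6:
  web: d = 0 in → contributes +43.2 in⁴
  top flange (beyond web): d = 5.8 in → contributes +63.268 in⁴
  bottom flange (beyond web): d = -5.8 in → contributes +63.268 in⁴
Total I = 169.74 in⁴.
For the y-axis: x̄ = 1.4272 in.
Repeating about the centroidal y-axis gives I_y = 18.443 in⁴.
Polar second moment: J = I_x + I_y = 188.18 in⁴.

J ≈ 188 in⁴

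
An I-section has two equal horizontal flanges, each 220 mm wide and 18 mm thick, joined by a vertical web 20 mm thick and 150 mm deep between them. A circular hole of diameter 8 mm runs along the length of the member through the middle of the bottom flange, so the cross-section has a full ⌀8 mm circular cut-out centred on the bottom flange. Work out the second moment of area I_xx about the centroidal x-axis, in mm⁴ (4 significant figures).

Split into non-overlapping primitives; take the origin at the lower-left of the bounding box.
Bottom flange: 220 × 18, A = 3 960 mm², y = 9 mm, Ī = 106 920 mm⁴.
Web: 20 × 150, A = 3 000 mm², y = 93 mm, Ī = 5 625 000 mm⁴.
Top flange: 220 × 18, A = 3 960 mm², y = 177 mm, Ī = 106 920 mm⁴.
Hole (subtracted): ⌀8, A = 50.2655 mm², y = 9 mm, Ī = 201.062 mm⁴.
Centroid: ȳ = ΣA·y / ΣA = 93.3884 mm.
Transfer each piece to the centroidal x-axis using Ī + A·d² with d = y − 93.3884:
  bottom flange: d = -84.3884 mm → contributes +28 307 703 mm⁴
  web: d = -0.388446 mm → contributes +5 625 453 mm⁴
  top flange: d = 83.6116 mm → contributes +27 790 852 mm⁴
  hole: d = -84.3884 mm → contributes −358 162 mm⁴
Total I = 61 365 846 mm⁴.

I_xx ≈ 6.137 × 10⁷ mm⁴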